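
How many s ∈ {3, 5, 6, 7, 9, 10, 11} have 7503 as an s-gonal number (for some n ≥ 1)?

s = 3: P(3, 122) = 7503. ✓
s = 5: P(5, 70) = 7315 and P(5, 71) = 7526; 7503 is not s-gonal.
s = 6: P(6, 61) = 7381 and P(6, 62) = 7626; 7503 is not s-gonal.
s = 7: P(7, 55) = 7480 and P(7, 56) = 7756; 7503 is not s-gonal.
s = 9: P(9, 46) = 7291 and P(9, 47) = 7614; 7503 is not s-gonal.
s = 10: P(10, 43) = 7267 and P(10, 44) = 7612; 7503 is not s-gonal.
s = 11: P(11, 41) = 7421 and P(11, 42) = 7791; 7503 is not s-gonal.
Hits: s ∈ {3} → 1.

1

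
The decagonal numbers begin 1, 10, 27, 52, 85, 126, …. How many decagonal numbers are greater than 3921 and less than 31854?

The n-th decagonal number is n(4n−3).
Smallest index with value > 3921: n = 32 (giving 4000).
Largest index with value < 31854: n = 89 (giving 31417).
Indices 32 through 89: 58 terms.

58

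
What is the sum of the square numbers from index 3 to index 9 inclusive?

Σ_{i=3}^{9} i² = 285 − 5 = 280.

280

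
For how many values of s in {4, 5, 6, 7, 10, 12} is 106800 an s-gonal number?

1

s = 4: P(4, 326) = 106276 and P(4, 327) = 106929; 106800 is not s-gonal.
s = 5: P(5, 267) = 106800. ✓
s = 6: P(6, 231) = 106491 and P(6, 232) = 107416; 106800 is not s-gonal.
s = 7: P(7, 206) = 105781 and P(7, 207) = 106812; 106800 is not s-gonal.
s = 10: P(10, 163) = 105787 and P(10, 164) = 107092; 106800 is not s-gonal.
s = 12: P(12, 146) = 105996 and P(12, 147) = 107457; 106800 is not s-gonal.
Hits: s ∈ {5} → 1.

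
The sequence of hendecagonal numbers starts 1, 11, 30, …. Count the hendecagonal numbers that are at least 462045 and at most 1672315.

The n-th hendecagonal number is n(9n−7)/2.
Smallest index with value ≥ 462045: n = 321 (giving 462561).
Largest index with value ≤ 1672315: n = 610 (giving 1672315).
Indices 321 through 610: 290 terms.

290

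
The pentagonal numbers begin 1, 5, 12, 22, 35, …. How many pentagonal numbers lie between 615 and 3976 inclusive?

31

The n-th pentagonal number is n(3n−1)/2.
Smallest index with value ≥ 615: n = 21 (giving 651).
Largest index with value ≤ 3976: n = 51 (giving 3876).
Indices 21 through 51: 31 terms.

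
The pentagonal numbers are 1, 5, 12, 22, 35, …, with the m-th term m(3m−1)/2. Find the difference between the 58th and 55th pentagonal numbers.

507

58·(3·58 − 1)/2 = 5017 and 55·(3·55 − 1)/2 = 4510.
Difference: 5017 − 4510 = 507.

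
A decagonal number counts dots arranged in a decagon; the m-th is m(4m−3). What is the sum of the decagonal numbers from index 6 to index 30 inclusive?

36250

Σ i(4i−3) = 4Σi² − 3Σi over i = 6..30.
Σi = 465 − 15 = 450 and Σi² = 9455 − 55 = 9400.
4·9400 − 3·450 = 36250.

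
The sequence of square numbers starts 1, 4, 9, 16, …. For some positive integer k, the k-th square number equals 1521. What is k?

39

We need n² = 1521, so n = √1521 = 39.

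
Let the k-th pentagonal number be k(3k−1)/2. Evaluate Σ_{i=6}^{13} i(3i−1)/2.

Σ i(3i−1)/2 = (3Σi² − Σi) / 2 over i = 6..13.
Σi = 91 − 15 = 76 and Σi² = 819 − 55 = 764.
(3·764 − 1·76) / 2 = 2216/2 = 1108.

1108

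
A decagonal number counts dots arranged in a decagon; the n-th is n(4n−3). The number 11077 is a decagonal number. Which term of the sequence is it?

Set n(4n−3) = 11077, giving 4n² − 3n − 11077 = 0.
So n = (3 + 421) / 8 = 424/8 = 53.

53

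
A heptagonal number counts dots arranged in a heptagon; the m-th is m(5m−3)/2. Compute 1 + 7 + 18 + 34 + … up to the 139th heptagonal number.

Σ i(5i−3)/2 = (5Σi² − 3Σi) / 2 over i = 1..139.
Σi = 9730 and Σi² = 904890.
(5·904890 − 3·9730) / 2 = 4495260/2 = 2247630.

2247630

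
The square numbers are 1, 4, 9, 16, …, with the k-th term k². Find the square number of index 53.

The 53rd square number is n² with n = 53.
53² = 2809.

2809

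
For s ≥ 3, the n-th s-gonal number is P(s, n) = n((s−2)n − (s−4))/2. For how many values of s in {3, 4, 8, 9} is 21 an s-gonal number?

2

s = 3: P(3, 6) = 21. ✓
s = 4: P(4, 4) = 16 and P(4, 5) = 25; 21 is not s-gonal.
s = 8: P(8, 3) = 21. ✓
s = 9: P(9, 2) = 9 and P(9, 3) = 24; 21 is not s-gonal.
Hits: s ∈ {3, 8} → 2.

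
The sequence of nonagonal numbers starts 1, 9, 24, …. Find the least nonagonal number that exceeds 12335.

12450

Solve n(7n−5)/2 > 12335 for integer n.
The largest n with value ≤ 12335 is 59 (since 12036 ≤ 12335 < 12450), so the first above is n = 60, value 12450.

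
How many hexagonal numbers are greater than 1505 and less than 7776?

35

The n-th hexagonal number is n(2n−1).
Smallest index with value > 1505: n = 28 (giving 1540).
Largest index with value < 7776: n = 62 (giving 7626).
Indices 28 through 62: 35 terms.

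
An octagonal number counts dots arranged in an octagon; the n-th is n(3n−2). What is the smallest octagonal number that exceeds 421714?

Solve n(3n−2) > 421714 for integer n.
The largest n with value ≤ 421714 is 375 (since 421125 ≤ 421714 < 423376), so the first above is n = 376, value 423376.

423376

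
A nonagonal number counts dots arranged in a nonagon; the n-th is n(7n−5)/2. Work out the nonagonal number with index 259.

234136

The 259th nonagonal number is n(7n−5)/2 with n = 259.
259·(7·259 − 5)/2 = 259·1808/2 = 259·904 = 234136.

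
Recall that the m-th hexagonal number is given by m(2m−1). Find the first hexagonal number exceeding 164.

Solve n(2n−1) > 164 for integer n.
The largest n with value ≤ 164 is 9 (since 153 ≤ 164 < 190), so the first above is n = 10, value 190.

190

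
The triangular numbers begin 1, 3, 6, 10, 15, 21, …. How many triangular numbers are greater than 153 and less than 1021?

The n-th triangular number is n(n+1)/2.
Smallest index with value > 153: n = 18 (giving 171).
Largest index with value < 1021: n = 44 (giving 990).
Indices 18 through 44: 27 terms.

27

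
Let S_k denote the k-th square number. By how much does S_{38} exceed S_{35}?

38² = 1444 and 35² = 1225.
Difference: 1444 − 1225 = 219.

219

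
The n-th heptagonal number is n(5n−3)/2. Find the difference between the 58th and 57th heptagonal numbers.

Consecutive heptagonal numbers differ by 5n − 4: here 5·58 − 4 = 286.

286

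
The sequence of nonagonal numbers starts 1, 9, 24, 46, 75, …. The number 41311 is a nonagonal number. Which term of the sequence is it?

109

Set n(7n−5)/2 = 41311, giving 7n² − 5n − 82622 = 0.
The discriminant is 25 + 56·41311 = 2313441, and √2313441 = 1521.
So n = (5 + 1521) / 14 = 1526/14 = 109.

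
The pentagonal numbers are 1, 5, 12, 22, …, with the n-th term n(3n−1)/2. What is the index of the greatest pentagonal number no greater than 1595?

32

Solve n(3n−1)/2 ≤ 1595 for integer n.
n = 32 gives 1520 ≤ 1595, while n = 33 gives 1617 > 1595; so the answer is index 32.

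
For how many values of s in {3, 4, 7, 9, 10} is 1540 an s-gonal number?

s = 3: P(3, 55) = 1540. ✓
s = 4: P(4, 39) = 1521 and P(4, 40) = 1600; 1540 is not s-gonal.
s = 7: P(7, 25) = 1525 and P(7, 26) = 1651; 1540 is not s-gonal.
s = 9: P(9, 21) = 1491 and P(9, 22) = 1639; 1540 is not s-gonal.
s = 10: P(10, 20) = 1540. ✓
Hits: s ∈ {3, 10} → 2.

2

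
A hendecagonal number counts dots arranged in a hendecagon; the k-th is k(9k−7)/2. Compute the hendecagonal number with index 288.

The 288th hendecagonal number is n(9n−7)/2 with n = 288.
288·(9·288 − 7)/2 = 288·2585/2 = 372240.

372240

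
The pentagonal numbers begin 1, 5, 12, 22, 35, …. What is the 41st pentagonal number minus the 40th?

Consecutive pentagonal numbers differ by 3n − 2: here 3·41 − 2 = 121.

121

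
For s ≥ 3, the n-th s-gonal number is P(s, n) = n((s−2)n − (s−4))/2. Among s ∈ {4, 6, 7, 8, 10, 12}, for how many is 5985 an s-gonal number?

2

s = 4: P(4, 77) = 5929 and P(4, 78) = 6084; 5985 is not s-gonal.
s = 6: P(6, 54) = 5778 and P(6, 55) = 5995; 5985 is not s-gonal.
s = 7: P(7, 49) = 5929 and P(7, 50) = 6175; 5985 is not s-gonal.
s = 8: P(8, 45) = 5985. ✓
s = 10: P(10, 39) = 5967 and P(10, 40) = 6280; 5985 is not s-gonal.
s = 12: P(12, 35) = 5985. ✓
Hits: s ∈ {8, 12} → 2.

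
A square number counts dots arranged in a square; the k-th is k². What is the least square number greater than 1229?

1296

Solve n² > 1229 for integer n.
The largest n with value ≤ 1229 is 35 (since 1225 ≤ 1229 < 1296), so the first above is n = 36, value 1296.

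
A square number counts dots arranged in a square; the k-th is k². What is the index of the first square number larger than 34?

6

Solve n² > 34 for integer n.
The largest n with value ≤ 34 is 5 (since 25 ≤ 34 < 36), so the first above is n = 6, value 36.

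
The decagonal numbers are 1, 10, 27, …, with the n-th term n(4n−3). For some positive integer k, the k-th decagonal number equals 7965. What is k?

Set n(4n−3) = 7965, giving 4n² − 3n − 7965 = 0.
The discriminant is 9 + 16·7965 = 127449, and √127449 = 357.
So n = (3 + 357) / 8 = 360/8 = 45.

45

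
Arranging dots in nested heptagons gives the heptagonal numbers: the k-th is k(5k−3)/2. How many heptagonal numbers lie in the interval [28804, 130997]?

122

The n-th heptagonal number is n(5n−3)/2.
Smallest index with value ≥ 28804: n = 108 (giving 28998).
Largest index with value ≤ 130997: n = 229 (giving 130759).
Indices 108 through 229: 122 terms.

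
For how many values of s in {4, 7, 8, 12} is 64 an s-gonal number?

s = 4: P(4, 8) = 64. ✓
s = 7: P(7, 5) = 55 and P(7, 6) = 81; 64 is not s-gonal.
s = 8: P(8, 4) = 40 and P(8, 5) = 65; 64 is not s-gonal.
s = 12: P(12, 4) = 64. ✓
Hits: s ∈ {4, 12} → 2.

2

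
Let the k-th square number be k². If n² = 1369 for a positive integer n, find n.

37

We need n² = 1369, so n = √1369 = 37.
Check: 37² = 1369. ✓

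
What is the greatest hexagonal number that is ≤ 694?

630

Solve n(2n−1) ≤ 694 for integer n.
n = 18 gives 630 ≤ 694, while n = 19 gives 703 > 694; so the answer is 630.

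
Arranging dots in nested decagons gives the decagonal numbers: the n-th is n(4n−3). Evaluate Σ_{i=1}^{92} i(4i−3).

1042406

Σ i(4i−3) = 4Σi² − 3Σi over i = 1..92.
Σi = 4278 and Σi² = 263810.
4·263810 − 3·4278 = 1042406.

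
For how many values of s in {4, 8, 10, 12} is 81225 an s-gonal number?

1

s = 4: P(4, 285) = 81225. ✓
s = 8: P(8, 164) = 80360 and P(8, 165) = 81345; 81225 is not s-gonal.
s = 10: P(10, 142) = 80230 and P(10, 143) = 81367; 81225 is not s-gonal.
s = 12: P(12, 127) = 80137 and P(12, 128) = 81408; 81225 is not s-gonal.
Hits: s ∈ {4} → 1.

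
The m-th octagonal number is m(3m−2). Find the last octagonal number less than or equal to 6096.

Solve n(3n−2) ≤ 6096 for integer n.
n = 45 gives 5985 ≤ 6096, while n = 46 gives 6256 > 6096; so the answer is 5985.

5985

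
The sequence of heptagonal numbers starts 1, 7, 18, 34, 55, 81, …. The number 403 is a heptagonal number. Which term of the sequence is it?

13

Set n(5n−3)/2 = 403, giving 5n² − 3n − 806 = 0.
So n = (3 + 127) / 10 = 130/10 = 13.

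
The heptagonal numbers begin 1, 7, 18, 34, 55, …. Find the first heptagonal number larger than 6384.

Solve n(5n−3)/2 > 6384 for integer n.
The largest n with value ≤ 6384 is 50 (since 6175 ≤ 6384 < 6426), so the first above is n = 51, value 6426.

6426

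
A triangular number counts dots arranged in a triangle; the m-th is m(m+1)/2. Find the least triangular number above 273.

276

Solve n(n+1)/2 > 273 for integer n.
The largest n with value ≤ 273 is 22 (since 253 ≤ 273 < 276), so the first above is n = 23, value 276.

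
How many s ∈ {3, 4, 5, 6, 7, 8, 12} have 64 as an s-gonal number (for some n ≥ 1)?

s = 3: P(3, 10) = 55 and P(3, 11) = 66; 64 is not s-gonal.
s = 4: P(4, 8) = 64. ✓
s = 5: P(5, 6) = 51 and P(5, 7) = 70; 64 is not s-gonal.
s = 6: P(6, 5) = 45 and P(6, 6) = 66; 64 is not s-gonal.
s = 7: P(7, 5) = 55 and P(7, 6) = 81; 64 is not s-gonal.
s = 8: P(8, 4) = 40 and P(8, 5) = 65; 64 is not s-gonal.
s = 12: P(12, 4) = 64. ✓
Hits: s ∈ {4, 12} → 2.

2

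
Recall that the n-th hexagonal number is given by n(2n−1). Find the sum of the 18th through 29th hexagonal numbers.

13258

Σ i(2i−1) = 2Σi² − Σi over i = 18..29.
Σi = 435 − 153 = 282 and Σi² = 8555 − 1785 = 6770.
2·6770 − 1·282 = 13258.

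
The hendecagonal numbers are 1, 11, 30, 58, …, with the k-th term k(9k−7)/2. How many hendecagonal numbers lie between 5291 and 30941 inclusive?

The n-th hendecagonal number is n(9n−7)/2.
Smallest index with value ≥ 5291: n = 35 (giving 5390).
Largest index with value ≤ 30941: n = 83 (giving 30710).
Indices 35 through 83: 49 terms.

49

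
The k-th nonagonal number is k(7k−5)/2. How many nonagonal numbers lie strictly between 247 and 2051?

The n-th nonagonal number is n(7n−5)/2.
Smallest index with value > 247: n = 9 (giving 261).
Largest index with value < 2051: n = 24 (giving 1956).
Indices 9 through 24: 16 terms.

16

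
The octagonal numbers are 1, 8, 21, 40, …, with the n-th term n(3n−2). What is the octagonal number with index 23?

1541

The 23rd octagonal number is n(3n−2) with n = 23.
23·(3·23 − 2) = 23·67 = 1541.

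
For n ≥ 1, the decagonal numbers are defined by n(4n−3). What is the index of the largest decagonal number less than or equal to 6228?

Solve n(4n−3) ≤ 6228 for integer n.
n = 39 gives 5967 ≤ 6228, while n = 40 gives 6280 > 6228; so the answer is index 39.

39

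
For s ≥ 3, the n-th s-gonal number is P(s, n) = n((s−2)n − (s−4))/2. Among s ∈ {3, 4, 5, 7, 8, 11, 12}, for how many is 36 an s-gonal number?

s = 3: P(3, 8) = 36. ✓
s = 4: P(4, 6) = 36. ✓
s = 5: P(5, 5) = 35 and P(5, 6) = 51; 36 is not s-gonal.
s = 7: P(7, 4) = 34 and P(7, 5) = 55; 36 is not s-gonal.
s = 8: P(8, 3) = 21 and P(8, 4) = 40; 36 is not s-gonal.
s = 11: P(11, 3) = 30 and P(11, 4) = 58; 36 is not s-gonal.
s = 12: P(12, 3) = 33 and P(12, 4) = 64; 36 is not s-gonal.
Hits: s ∈ {3, 4} → 2.

2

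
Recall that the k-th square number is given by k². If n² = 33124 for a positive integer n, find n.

182

We need n² = 33124, so n = √33124 = 182.
Check: 182² = 33124. ✓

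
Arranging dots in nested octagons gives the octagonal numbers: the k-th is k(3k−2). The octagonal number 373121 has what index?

353

Set n(3n−2) = 373121, giving 3n² − 2n − 373121 = 0.
The discriminant is 4 + 12·373121 = 4477456, and √4477456 = 2116.
So n = (2 + 2116) / 6 = 2118/6 = 353.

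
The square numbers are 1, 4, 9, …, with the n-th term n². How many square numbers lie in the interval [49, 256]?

The n-th square number is n².
Smallest index with value ≥ 49: n = 7 (giving 49).
Largest index with value ≤ 256: n = 16 (giving 256).
Indices 7 through 16: 10 terms.

10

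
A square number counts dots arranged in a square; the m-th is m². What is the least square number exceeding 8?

Solve n² > 8 for integer n.
The largest n with value ≤ 8 is 2 (since 4 ≤ 8 < 9), so the first above is n = 3, value 9.

9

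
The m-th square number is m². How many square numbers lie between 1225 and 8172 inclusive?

The n-th square number is n².
Smallest index with value ≥ 1225: n = 35 (giving 1225).
Largest index with value ≤ 8172: n = 90 (giving 8100).
Indices 35 through 90: 56 terms.

56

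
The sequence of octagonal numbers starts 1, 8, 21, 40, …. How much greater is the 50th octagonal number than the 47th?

867

50·(3·50 − 2) = 7400 and 47·(3·47 − 2) = 6533.
Difference: 7400 − 6533 = 867.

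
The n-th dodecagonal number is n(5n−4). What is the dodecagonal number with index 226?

The 226th dodecagonal number is n(5n−4) with n = 226.
226·(5·226 − 4) = 226·1126 = 254476.

254476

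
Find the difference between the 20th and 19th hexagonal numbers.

Consecutive hexagonal numbers differ by 4n − 3: here 4·20 − 3 = 77.

77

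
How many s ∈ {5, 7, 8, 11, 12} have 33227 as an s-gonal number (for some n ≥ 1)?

1

s = 5: P(5, 149) = 33227. ✓
s = 7: P(7, 115) = 32890 and P(7, 116) = 33466; 33227 is not s-gonal.
s = 8: P(8, 105) = 32865 and P(8, 106) = 33496; 33227 is not s-gonal.
s = 11: P(11, 86) = 32981 and P(11, 87) = 33756; 33227 is not s-gonal.
s = 12: P(12, 81) = 32481 and P(12, 82) = 33292; 33227 is not s-gonal.
Hits: s ∈ {5} → 1.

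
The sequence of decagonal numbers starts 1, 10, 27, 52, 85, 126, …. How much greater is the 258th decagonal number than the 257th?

2057

Consecutive decagonal numbers differ by 8n − 7: here 8·258 − 7 = 2057.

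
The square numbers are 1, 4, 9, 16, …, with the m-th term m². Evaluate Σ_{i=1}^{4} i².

30

Σ_{i=1}^{4} i² = 4·5·9/6 = 30.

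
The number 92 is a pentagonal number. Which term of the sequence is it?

Set n(3n−1)/2 = 92, giving 3n² − n − 184 = 0.
The discriminant is 1 + 24·92 = 2209, and √2209 = 47.
So n = (1 + 47) / 6 = 48/6 = 8.

8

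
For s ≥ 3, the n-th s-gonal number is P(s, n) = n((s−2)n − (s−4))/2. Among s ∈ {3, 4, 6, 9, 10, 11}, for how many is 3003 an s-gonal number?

2

s = 3: P(3, 77) = 3003. ✓
s = 4: P(4, 54) = 2916 and P(4, 55) = 3025; 3003 is not s-gonal.
s = 6: P(6, 39) = 3003. ✓
s = 9: P(9, 29) = 2871 and P(9, 30) = 3075; 3003 is not s-gonal.
s = 10: P(10, 27) = 2835 and P(10, 28) = 3052; 3003 is not s-gonal.
s = 11: P(11, 26) = 2951 and P(11, 27) = 3186; 3003 is not s-gonal.
Hits: s ∈ {3, 6} → 2.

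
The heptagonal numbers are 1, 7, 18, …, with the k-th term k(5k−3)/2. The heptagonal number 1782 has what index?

27

Set n(5n−3)/2 = 1782, giving 5n² − 3n − 3564 = 0.
The discriminant is 9 + 40·1782 = 71289, and √71289 = 267.
So n = (3 + 267) / 10 = 270/10 = 27.
Check: 27·(5·27 − 3)/2 = 1782. ✓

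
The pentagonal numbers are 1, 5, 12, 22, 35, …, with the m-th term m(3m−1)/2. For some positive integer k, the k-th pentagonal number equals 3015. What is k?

Set n(3n−1)/2 = 3015, giving 3n² − n − 6030 = 0.
The discriminant is 1 + 24·3015 = 72361, and √72361 = 269.
So n = (1 + 269) / 6 = 270/6 = 45.
Check: 45·(3·45 − 1)/2 = 3015. ✓

45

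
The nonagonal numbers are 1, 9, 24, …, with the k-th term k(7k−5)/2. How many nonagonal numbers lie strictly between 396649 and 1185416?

245

The n-th nonagonal number is n(7n−5)/2.
Smallest index with value > 396649: n = 338 (giving 399009).
Largest index with value < 1185416: n = 582 (giving 1184079).
Indices 338 through 582: 245 terms.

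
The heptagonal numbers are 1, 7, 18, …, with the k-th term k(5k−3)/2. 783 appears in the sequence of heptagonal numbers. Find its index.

Set n(5n−3)/2 = 783, giving 5n² − 3n − 1566 = 0.
So n = (3 + 177) / 10 = 180/10 = 18.

18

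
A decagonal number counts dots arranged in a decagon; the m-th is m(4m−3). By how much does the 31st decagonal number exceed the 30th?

241

Consecutive decagonal numbers differ by 8n − 7: here 8·31 − 7 = 241.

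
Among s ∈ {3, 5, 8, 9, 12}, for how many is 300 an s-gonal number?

s = 3: P(3, 24) = 300. ✓
s = 5: P(5, 14) = 287 and P(5, 15) = 330; 300 is not s-gonal.
s = 8: P(8, 10) = 280 and P(8, 11) = 341; 300 is not s-gonal.
s = 9: P(9, 9) = 261 and P(9, 10) = 325; 300 is not s-gonal.
s = 12: P(12, 8) = 288 and P(12, 9) = 369; 300 is not s-gonal.
Hits: s ∈ {3} → 1.

1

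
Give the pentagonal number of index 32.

1520

32·(3·32 − 1)/2 = 32·95/2 = 1520.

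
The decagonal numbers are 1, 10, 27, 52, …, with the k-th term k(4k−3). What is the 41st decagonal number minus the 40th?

321

Consecutive decagonal numbers differ by 8n − 7: here 8·41 − 7 = 321.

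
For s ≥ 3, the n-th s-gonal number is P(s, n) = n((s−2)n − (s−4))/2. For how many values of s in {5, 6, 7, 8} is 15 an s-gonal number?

s = 5: P(5, 3) = 12 and P(5, 4) = 22; 15 is not s-gonal.
s = 6: P(6, 3) = 15. ✓
s = 7: P(7, 2) = 7 and P(7, 3) = 18; 15 is not s-gonal.
s = 8: P(8, 2) = 8 and P(8, 3) = 21; 15 is not s-gonal.
Hits: s ∈ {6} → 1.

1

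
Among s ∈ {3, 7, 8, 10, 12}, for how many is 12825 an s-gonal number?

s = 3: P(3, 159) = 12720 and P(3, 160) = 12880; 12825 is not s-gonal.
s = 7: P(7, 71) = 12496 and P(7, 72) = 12852; 12825 is not s-gonal.
s = 8: P(8, 65) = 12545 and P(8, 66) = 12936; 12825 is not s-gonal.
s = 10: P(10, 57) = 12825. ✓
s = 12: P(12, 51) = 12801 and P(12, 52) = 13312; 12825 is not s-gonal.
Hits: s ∈ {10} → 1.

1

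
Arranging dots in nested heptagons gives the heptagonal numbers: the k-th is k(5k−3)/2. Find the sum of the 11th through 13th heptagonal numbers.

1031

Σ i(5i−3)/2 = (5Σi² − 3Σi) / 2 over i = 11..13.
Σi = 91 − 55 = 36 and Σi² = 819 − 385 = 434.
(5·434 − 3·36) / 2 = 2062/2 = 1031.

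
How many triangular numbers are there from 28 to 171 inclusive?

The n-th triangular number is n(n+1)/2.
Smallest index with value ≥ 28: n = 7 (giving 28).
Largest index with value ≤ 171: n = 18 (giving 171).
Indices 7 through 18: 12 terms.

12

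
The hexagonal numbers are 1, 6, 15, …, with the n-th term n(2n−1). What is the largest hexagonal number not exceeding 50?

Solve n(2n−1) ≤ 50 for integer n.
n = 5 gives 45 ≤ 50, while n = 6 gives 66 > 50; so the answer is 45.

45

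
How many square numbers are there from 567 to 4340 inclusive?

The n-th square number is n².
Smallest index with value ≥ 567: n = 24 (giving 576).
Largest index with value ≤ 4340: n = 65 (giving 4225).
Indices 24 through 65: 42 terms.

42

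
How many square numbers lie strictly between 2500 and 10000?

The n-th square number is n².
Smallest index with value > 2500: n = 51 (giving 2601).
Largest index with value < 10000: n = 99 (giving 9801).
Indices 51 through 99: 49 terms.

49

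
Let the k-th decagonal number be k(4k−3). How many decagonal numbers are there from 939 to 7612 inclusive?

29

The n-th decagonal number is n(4n−3).
Smallest index with value ≥ 939: n = 16 (giving 976).
Largest index with value ≤ 7612: n = 44 (giving 7612).
Indices 16 through 44: 29 terms.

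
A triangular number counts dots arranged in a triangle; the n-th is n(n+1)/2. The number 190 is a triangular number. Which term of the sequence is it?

Set n(n+1)/2 = 190, giving n² + n − 380 = 0.
The discriminant is 1 + 8·190 = 1521, and √1521 = 39.
So n = (-1 + 39) / 2 = 38/2 = 19.

19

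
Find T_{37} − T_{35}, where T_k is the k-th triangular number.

37·38/2 = 703 and 35·36/2 = 630.
Difference: 703 − 630 = 73.

73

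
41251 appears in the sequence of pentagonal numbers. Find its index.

166

Set n(3n−1)/2 = 41251, giving 3n² − n − 82502 = 0.
So n = (1 + 995) / 6 = 996/6 = 166.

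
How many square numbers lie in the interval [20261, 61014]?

105

The n-th square number is n².
Smallest index with value ≥ 20261: n = 143 (giving 20449).
Largest index with value ≤ 61014: n = 247 (giving 61009).
Indices 143 through 247: 105 terms.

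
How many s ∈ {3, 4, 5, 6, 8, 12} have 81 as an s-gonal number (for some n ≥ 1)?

1

s = 3: P(3, 12) = 78 and P(3, 13) = 91; 81 is not s-gonal.
s = 4: P(4, 9) = 81. ✓
s = 5: P(5, 7) = 70 and P(5, 8) = 92; 81 is not s-gonal.
s = 6: P(6, 6) = 66 and P(6, 7) = 91; 81 is not s-gonal.
s = 8: P(8, 5) = 65 and P(8, 6) = 96; 81 is not s-gonal.
s = 12: P(12, 4) = 64 and P(12, 5) = 105; 81 is not s-gonal.
Hits: s ∈ {4} → 1.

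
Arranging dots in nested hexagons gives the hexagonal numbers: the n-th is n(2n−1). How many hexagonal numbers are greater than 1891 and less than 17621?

63

The n-th hexagonal number is n(2n−1).
Smallest index with value > 1891: n = 32 (giving 2016).
Largest index with value < 17621: n = 94 (giving 17578).
Indices 32 through 94: 63 terms.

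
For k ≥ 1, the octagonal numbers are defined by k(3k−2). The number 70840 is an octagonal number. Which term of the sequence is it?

Set n(3n−2) = 70840, giving 3n² − 2n − 70840 = 0.
So n = (2 + 922) / 6 = 924/6 = 154.
Check: 154·(3·154 − 2) = 70840. ✓

154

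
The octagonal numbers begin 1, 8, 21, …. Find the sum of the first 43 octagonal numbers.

80410

Σ i(3i−2) = 3Σi² − 2Σi over i = 1..43.
Σi = 946 and Σi² = 27434.
3·27434 − 2·946 = 80410.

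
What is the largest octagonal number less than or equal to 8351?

8321

Solve n(3n−2) ≤ 8351 for integer n.
n = 53 gives 8321 ≤ 8351, while n = 54 gives 8640 > 8351; so the answer is 8321.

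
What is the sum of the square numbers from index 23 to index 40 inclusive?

18345

Σ_{i=23}^{40} i² = 22140 − 3795 = 18345.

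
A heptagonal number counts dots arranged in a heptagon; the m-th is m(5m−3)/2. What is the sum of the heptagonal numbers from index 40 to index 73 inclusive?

Σ i(5i−3)/2 = (5Σi² − 3Σi) / 2 over i = 40..73.
Σi = 2701 − 780 = 1921 and Σi² = 132349 − 20540 = 111809.
(5·111809 − 3·1921) / 2 = 553282/2 = 276641.

276641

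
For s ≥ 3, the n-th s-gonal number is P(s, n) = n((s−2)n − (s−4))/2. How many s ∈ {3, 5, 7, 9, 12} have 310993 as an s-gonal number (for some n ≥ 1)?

s = 3: P(3, 788) = 310866 and P(3, 789) = 311655; 310993 is not s-gonal.
s = 5: P(5, 455) = 310310 and P(5, 456) = 311676; 310993 is not s-gonal.
s = 7: P(7, 353) = 310993. ✓
s = 9: P(9, 298) = 310069 and P(9, 299) = 312156; 310993 is not s-gonal.
s = 12: P(12, 249) = 309009 and P(12, 250) = 311500; 310993 is not s-gonal.
Hits: s ∈ {7} → 1.

1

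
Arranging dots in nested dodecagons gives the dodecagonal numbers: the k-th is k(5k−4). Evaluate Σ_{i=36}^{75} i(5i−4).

633820

Σ i(5i−4) = 5Σi² − 4Σi over i = 36..75.
Σi = 2850 − 630 = 2220 and Σi² = 143450 − 14910 = 128540.
5·128540 − 4·2220 = 633820.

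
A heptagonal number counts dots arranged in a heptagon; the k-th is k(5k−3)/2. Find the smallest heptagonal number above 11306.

11458

Solve n(5n−3)/2 > 11306 for integer n.
The largest n with value ≤ 11306 is 67 (since 11122 ≤ 11306 < 11458), so the first above is n = 68, value 11458.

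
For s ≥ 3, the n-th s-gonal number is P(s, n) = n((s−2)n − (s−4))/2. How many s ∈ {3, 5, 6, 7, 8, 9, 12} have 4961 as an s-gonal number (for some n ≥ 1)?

1

s = 3: P(3, 99) = 4950 and P(3, 100) = 5050; 4961 is not s-gonal.
s = 5: P(5, 57) = 4845 and P(5, 58) = 5017; 4961 is not s-gonal.
s = 6: P(6, 50) = 4950 and P(6, 51) = 5151; 4961 is not s-gonal.
s = 7: P(7, 44) = 4774 and P(7, 45) = 4995; 4961 is not s-gonal.
s = 8: P(8, 41) = 4961. ✓
s = 9: P(9, 38) = 4959 and P(9, 39) = 5226; 4961 is not s-gonal.
s = 12: P(12, 31) = 4681 and P(12, 32) = 4992; 4961 is not s-gonal.
Hits: s ∈ {8} → 1.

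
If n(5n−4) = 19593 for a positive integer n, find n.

63

Set n(5n−4) = 19593, giving 5n² − 4n − 19593 = 0.
So n = (4 + 626) / 10 = 630/10 = 63.
Check: 63·(5·63 − 4) = 19593. ✓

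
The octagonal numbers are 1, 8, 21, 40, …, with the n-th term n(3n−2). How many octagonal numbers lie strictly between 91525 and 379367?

The n-th octagonal number is n(3n−2).
Smallest index with value > 91525: n = 176 (giving 92576).
Largest index with value < 379367: n = 355 (giving 377365).
Indices 176 through 355: 180 terms.

180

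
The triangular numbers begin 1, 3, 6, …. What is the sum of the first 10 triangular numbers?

Σ i(i+1)/2 = (Σi² + Σi) / 2 over i = 1..10.
Σi = 55 and Σi² = 385.
(1·385 + 1·55) / 2 = 440/2 = 220.

220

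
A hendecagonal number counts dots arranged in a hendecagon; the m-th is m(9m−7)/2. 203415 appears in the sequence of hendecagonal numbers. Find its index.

Set n(9n−7)/2 = 203415, giving 9n² − 7n − 406830 = 0.
The discriminant is 49 + 72·203415 = 14645929, and √14645929 = 3827.
So n = (7 + 3827) / 18 = 3834/18 = 213.
Check: 213·(9·213 − 7)/2 = 203415. ✓

213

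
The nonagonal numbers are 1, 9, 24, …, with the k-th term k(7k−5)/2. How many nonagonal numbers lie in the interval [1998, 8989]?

The n-th nonagonal number is n(7n−5)/2.
Smallest index with value ≥ 1998: n = 25 (giving 2125).
Largest index with value ≤ 8989: n = 51 (giving 8976).
Indices 25 through 51: 27 terms.

27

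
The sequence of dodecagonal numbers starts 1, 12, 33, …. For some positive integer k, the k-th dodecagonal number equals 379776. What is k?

Set n(5n−4) = 379776, giving 5n² − 4n − 379776 = 0.
The discriminant is 16 + 20·379776 = 7595536, and √7595536 = 2756.
So n = (4 + 2756) / 10 = 2760/10 = 276.
Check: 276·(5·276 − 4) = 379776. ✓

276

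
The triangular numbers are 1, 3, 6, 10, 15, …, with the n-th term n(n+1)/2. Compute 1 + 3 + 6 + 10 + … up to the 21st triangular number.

Σ i(i+1)/2 = (Σi² + Σi) / 2 over i = 1..21.
Σi = 231 and Σi² = 3311.
(1·3311 + 1·231) / 2 = 3542/2 = 1771.

1771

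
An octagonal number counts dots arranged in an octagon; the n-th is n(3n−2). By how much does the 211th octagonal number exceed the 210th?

1261

Consecutive octagonal numbers differ by 6n − 5: here 6·211 − 5 = 1261.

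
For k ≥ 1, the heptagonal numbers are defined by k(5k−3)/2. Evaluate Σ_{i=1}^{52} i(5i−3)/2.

Σ i(5i−3)/2 = (5Σi² − 3Σi) / 2 over i = 1..52.
Σi = 1378 and Σi² = 48230.
(5·48230 − 3·1378) / 2 = 237016/2 = 118508.

118508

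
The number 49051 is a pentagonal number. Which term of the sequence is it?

181

Set n(3n−1)/2 = 49051, giving 3n² − n − 98102 = 0.
So n = (1 + 1085) / 6 = 1086/6 = 181.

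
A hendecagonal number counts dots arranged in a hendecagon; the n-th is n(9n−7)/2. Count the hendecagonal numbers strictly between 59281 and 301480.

The n-th hendecagonal number is n(9n−7)/2.
Smallest index with value > 59281: n = 116 (giving 60146).
Largest index with value < 301480: n = 259 (giving 300958).
Indices 116 through 259: 144 terms.

144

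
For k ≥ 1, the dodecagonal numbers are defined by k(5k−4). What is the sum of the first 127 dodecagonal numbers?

Σ i(5i−4) = 5Σi² − 4Σi over i = 1..127.
Σi = 8128 and Σi² = 690880.
5·690880 − 4·8128 = 3421888.

3421888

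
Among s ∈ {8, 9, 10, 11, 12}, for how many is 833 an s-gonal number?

s = 8: P(8, 17) = 833. ✓
s = 9: P(9, 15) = 750 and P(9, 16) = 856; 833 is not s-gonal.
s = 10: P(10, 14) = 742 and P(10, 15) = 855; 833 is not s-gonal.
s = 11: P(11, 14) = 833. ✓
s = 12: P(12, 13) = 793 and P(12, 14) = 924; 833 is not s-gonal.
Hits: s ∈ {8, 11} → 2.

2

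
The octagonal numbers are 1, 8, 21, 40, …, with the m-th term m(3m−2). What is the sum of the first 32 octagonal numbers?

Σ i(3i−2) = 3Σi² − 2Σi over i = 1..32.
Σi = 528 and Σi² = 11440.
3·11440 − 2·528 = 33264.

33264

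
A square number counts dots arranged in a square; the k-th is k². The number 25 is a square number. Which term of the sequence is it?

5

We need n² = 25, so n = √25 = 5.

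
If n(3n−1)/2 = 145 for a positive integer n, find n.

10

Set n(3n−1)/2 = 145, giving 3n² − n − 290 = 0.
The discriminant is 1 + 24·145 = 3481, and √3481 = 59.
So n = (1 + 59) / 6 = 60/6 = 10.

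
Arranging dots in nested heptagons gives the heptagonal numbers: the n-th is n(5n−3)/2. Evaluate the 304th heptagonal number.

230584

304·(5·304 − 3)/2 = 304·1517/2 = 230584.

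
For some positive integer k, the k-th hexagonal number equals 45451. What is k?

151

Set n(2n−1) = 45451, giving 2n² − n − 45451 = 0.
The discriminant is 1 + 8·45451 = 363609, and √363609 = 603.
So n = (1 + 603) / 4 = 604/4 = 151.
Check: 151·(2·151 − 1) = 45451. ✓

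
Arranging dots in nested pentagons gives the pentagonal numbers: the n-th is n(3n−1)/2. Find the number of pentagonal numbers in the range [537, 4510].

36

The n-th pentagonal number is n(3n−1)/2.
Smallest index with value ≥ 537: n = 20 (giving 590).
Largest index with value ≤ 4510: n = 55 (giving 4510).
Indices 20 through 55: 36 terms.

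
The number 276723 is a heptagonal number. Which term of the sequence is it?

Set n(5n−3)/2 = 276723, giving 5n² − 3n − 553446 = 0.
The discriminant is 9 + 40·276723 = 11068929, and √11068929 = 3327.
So n = (3 + 3327) / 10 = 3330/10 = 333.

333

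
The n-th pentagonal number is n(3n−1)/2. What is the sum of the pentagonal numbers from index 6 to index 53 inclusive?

Σ i(3i−1)/2 = (3Σi² − Σi) / 2 over i = 6..53.
Σi = 1431 − 15 = 1416 and Σi² = 51039 − 55 = 50984.
(3·50984 − 1·1416) / 2 = 151536/2 = 75768.

75768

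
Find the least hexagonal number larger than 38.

Solve n(2n−1) > 38 for integer n.
The largest n with value ≤ 38 is 4 (since 28 ≤ 38 < 45), so the first above is n = 5, value 45.

45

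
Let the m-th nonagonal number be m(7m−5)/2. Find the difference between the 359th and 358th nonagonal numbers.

2507

Consecutive nonagonal numbers differ by 7n − 6: here 7·359 − 6 = 2507.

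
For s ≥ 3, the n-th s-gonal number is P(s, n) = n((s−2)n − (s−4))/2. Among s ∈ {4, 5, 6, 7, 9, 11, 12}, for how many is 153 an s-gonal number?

s = 4: P(4, 12) = 144 and P(4, 13) = 169; 153 is not s-gonal.
s = 5: P(5, 10) = 145 and P(5, 11) = 176; 153 is not s-gonal.
s = 6: P(6, 9) = 153. ✓
s = 7: P(7, 8) = 148 and P(7, 9) = 189; 153 is not s-gonal.
s = 9: P(9, 6) = 111 and P(9, 7) = 154; 153 is not s-gonal.
s = 11: P(11, 6) = 141 and P(11, 7) = 196; 153 is not s-gonal.
s = 12: P(12, 5) = 105 and P(12, 6) = 156; 153 is not s-gonal.
Hits: s ∈ {6} → 1.

1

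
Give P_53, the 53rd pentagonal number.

4187

The 53rd pentagonal number is n(3n−1)/2 with n = 53.
53·(3·53 − 1)/2 = 53·158/2 = 53·79 = 4187.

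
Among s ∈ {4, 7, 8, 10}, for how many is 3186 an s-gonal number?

1

s = 4: P(4, 56) = 3136 and P(4, 57) = 3249; 3186 is not s-gonal.
s = 7: P(7, 36) = 3186. ✓
s = 8: P(8, 32) = 3008 and P(8, 33) = 3201; 3186 is not s-gonal.
s = 10: P(10, 28) = 3052 and P(10, 29) = 3277; 3186 is not s-gonal.
Hits: s ∈ {7} → 1.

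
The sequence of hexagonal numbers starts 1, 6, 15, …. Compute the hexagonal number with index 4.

4·(2·4 − 1) = 4·7 = 28.

28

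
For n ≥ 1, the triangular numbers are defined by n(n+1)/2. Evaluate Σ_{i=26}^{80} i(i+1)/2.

85635

Σ i(i+1)/2 = (Σi² + Σi) / 2 over i = 26..80.
Σi = 3240 − 325 = 2915 and Σi² = 173880 − 5525 = 168355.
(1·168355 + 1·2915) / 2 = 171270/2 = 85635.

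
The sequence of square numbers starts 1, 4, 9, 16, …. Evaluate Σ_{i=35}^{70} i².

103110

Σ_{i=35}^{70} i² = 116795 − 13685 = 103110.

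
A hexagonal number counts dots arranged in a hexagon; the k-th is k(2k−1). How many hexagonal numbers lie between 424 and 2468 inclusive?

21

The n-th hexagonal number is n(2n−1).
Smallest index with value ≥ 424: n = 15 (giving 435).
Largest index with value ≤ 2468: n = 35 (giving 2415).
Indices 15 through 35: 21 terms.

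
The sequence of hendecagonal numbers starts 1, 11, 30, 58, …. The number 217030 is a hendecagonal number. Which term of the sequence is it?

Set n(9n−7)/2 = 217030, giving 9n² − 7n − 434060 = 0.
So n = (7 + 3953) / 18 = 3960/18 = 220.
Check: 220·(9·220 − 7)/2 = 217030. ✓

220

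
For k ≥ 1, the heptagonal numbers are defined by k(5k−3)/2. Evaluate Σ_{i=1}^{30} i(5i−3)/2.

22940

Σ i(5i−3)/2 = (5Σi² − 3Σi) / 2 over i = 1..30.
Σi = 465 and Σi² = 9455.
(5·9455 − 3·465) / 2 = 45880/2 = 22940.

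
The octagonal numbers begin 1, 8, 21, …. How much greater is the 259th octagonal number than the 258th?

1549

Consecutive octagonal numbers differ by 6n − 5: here 6·259 − 5 = 1549.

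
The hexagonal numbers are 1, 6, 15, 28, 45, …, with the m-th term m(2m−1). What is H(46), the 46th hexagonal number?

46·(2·46 − 1) = 46·91 = 4186.

4186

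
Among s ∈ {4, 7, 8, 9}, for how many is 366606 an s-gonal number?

s = 4: P(4, 605) = 366025 and P(4, 606) = 367236; 366606 is not s-gonal.
s = 7: P(7, 383) = 366148 and P(7, 384) = 368064; 366606 is not s-gonal.
s = 8: P(8, 349) = 364705 and P(8, 350) = 366800; 366606 is not s-gonal.
s = 9: P(9, 324) = 366606. ✓
Hits: s ∈ {9} → 1.

1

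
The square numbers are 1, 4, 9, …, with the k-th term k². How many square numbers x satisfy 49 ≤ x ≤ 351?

12

The n-th square number is n².
Smallest index with value ≥ 49: n = 7 (giving 49).
Largest index with value ≤ 351: n = 18 (giving 324).
Indices 7 through 18: 12 terms.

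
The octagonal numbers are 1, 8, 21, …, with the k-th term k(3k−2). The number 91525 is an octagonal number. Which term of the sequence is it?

Set n(3n−2) = 91525, giving 3n² − 2n − 91525 = 0.
So n = (2 + 1048) / 6 = 1050/6 = 175.

175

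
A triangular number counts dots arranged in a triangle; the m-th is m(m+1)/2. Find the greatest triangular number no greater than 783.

780

Solve n(n+1)/2 ≤ 783 for integer n.
n = 39 gives 780 ≤ 783, while n = 40 gives 820 > 783; so the answer is 780.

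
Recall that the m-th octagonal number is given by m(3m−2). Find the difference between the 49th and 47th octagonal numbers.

572

49·(3·49 − 2) = 7105 and 47·(3·47 − 2) = 6533.
Difference: 7105 − 6533 = 572.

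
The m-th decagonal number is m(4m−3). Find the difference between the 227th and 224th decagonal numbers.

5403

227·(4·227 − 3) = 205435 and 224·(4·224 − 3) = 200032.
Difference: 205435 − 200032 = 5403.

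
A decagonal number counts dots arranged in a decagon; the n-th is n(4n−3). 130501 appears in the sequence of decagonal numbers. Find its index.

Set n(4n−3) = 130501, giving 4n² − 3n − 130501 = 0.
The discriminant is 9 + 16·130501 = 2088025, and √2088025 = 1445.
So n = (3 + 1445) / 8 = 1448/8 = 181.
Check: 181·(4·181 − 3) = 130501. ✓

181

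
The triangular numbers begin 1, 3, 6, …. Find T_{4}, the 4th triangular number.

10

4·5/2 = 20/2 = 10.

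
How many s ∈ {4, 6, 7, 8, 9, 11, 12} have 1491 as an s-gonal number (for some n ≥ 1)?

s = 4: P(4, 38) = 1444 and P(4, 39) = 1521; 1491 is not s-gonal.
s = 6: P(6, 27) = 1431 and P(6, 28) = 1540; 1491 is not s-gonal.
s = 7: P(7, 24) = 1404 and P(7, 25) = 1525; 1491 is not s-gonal.
s = 8: P(8, 22) = 1408 and P(8, 23) = 1541; 1491 is not s-gonal.
s = 9: P(9, 21) = 1491. ✓
s = 11: P(11, 18) = 1395 and P(11, 19) = 1558; 1491 is not s-gonal.
s = 12: P(12, 17) = 1377 and P(12, 18) = 1548; 1491 is not s-gonal.
Hits: s ∈ {9} → 1.

1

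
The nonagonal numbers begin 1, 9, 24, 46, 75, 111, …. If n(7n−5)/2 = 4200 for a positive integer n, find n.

Set n(7n−5)/2 = 4200, giving 7n² − 5n − 8400 = 0.
The discriminant is 25 + 56·4200 = 235225, and √235225 = 485.
So n = (5 + 485) / 14 = 490/14 = 35.

35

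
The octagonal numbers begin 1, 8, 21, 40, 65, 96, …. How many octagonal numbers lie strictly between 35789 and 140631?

The n-th octagonal number is n(3n−2).
Smallest index with value > 35789: n = 110 (giving 36080).
Largest index with value < 140631: n = 216 (giving 139536).
Indices 110 through 216: 107 terms.

107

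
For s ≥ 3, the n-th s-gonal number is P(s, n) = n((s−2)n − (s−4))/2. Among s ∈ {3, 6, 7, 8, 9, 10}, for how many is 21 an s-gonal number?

2

s = 3: P(3, 6) = 21. ✓
s = 6: P(6, 3) = 15 and P(6, 4) = 28; 21 is not s-gonal.
s = 7: P(7, 3) = 18 and P(7, 4) = 34; 21 is not s-gonal.
s = 8: P(8, 3) = 21. ✓
s = 9: P(9, 2) = 9 and P(9, 3) = 24; 21 is not s-gonal.
s = 10: P(10, 2) = 10 and P(10, 3) = 27; 21 is not s-gonal.
Hits: s ∈ {3, 8} → 2.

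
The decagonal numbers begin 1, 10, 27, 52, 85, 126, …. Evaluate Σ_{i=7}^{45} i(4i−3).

122174

Σ i(4i−3) = 4Σi² − 3Σi over i = 7..45.
Σi = 1035 − 21 = 1014 and Σi² = 31395 − 91 = 31304.
4·31304 − 3·1014 = 122174.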